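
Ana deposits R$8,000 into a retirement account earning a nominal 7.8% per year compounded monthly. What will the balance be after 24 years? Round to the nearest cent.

i = 0.078/12 = 0.0065 per month; n = 24·12 = 288.
FV = 8,000 × (1 + 0.0065)^288 = 51,696.1742

R$51,696.17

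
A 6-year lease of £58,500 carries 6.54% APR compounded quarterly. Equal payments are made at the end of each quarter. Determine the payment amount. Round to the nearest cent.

Periodic rate i = 0.0654/4 = 0.01635; n = 6 × 4 = 24 periods.
Annuity-PV factor = 19.719837; PMT = 58500 / 19.719837 = 2,966.5559

£2,966.56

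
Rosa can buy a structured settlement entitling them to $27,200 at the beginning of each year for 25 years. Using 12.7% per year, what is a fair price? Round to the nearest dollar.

$229,223

Annuity factor a(25|0.127) × (1+i) = 8.427309; PV = 27200 × 8.427309 = 229,222.8109
(annuity-due: payments at period start, so ×(1+i).)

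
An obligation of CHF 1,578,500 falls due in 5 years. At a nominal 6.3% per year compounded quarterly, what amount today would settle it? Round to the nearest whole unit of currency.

CHF 1,154,803

i = 0.063/4 = 0.01575 per quarter; n = 5·4 = 20.
PV = 1,578,500 / (1 + 0.01575)^20 = 1,578,500 / 1.366900 = 1,154,803.1670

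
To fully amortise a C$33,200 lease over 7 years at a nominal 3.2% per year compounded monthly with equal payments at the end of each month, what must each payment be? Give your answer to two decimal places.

C$441.68

With 12 periods per year: i = 0.00266667, n = 84.
PMT = 33200 / ( [1 − (1+0.00266667)^(−84)] / 0.00266667 ) = 33200 / 75.167447 = 441.6806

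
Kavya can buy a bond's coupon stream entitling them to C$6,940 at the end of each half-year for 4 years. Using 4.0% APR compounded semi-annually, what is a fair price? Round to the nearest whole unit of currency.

C$50,839

With 2 periods per year: i = 0.02, n = 8.
Annuity factor a(8|0.02) = 7.325481; PV = 6940 × 7.325481 = 50,838.8412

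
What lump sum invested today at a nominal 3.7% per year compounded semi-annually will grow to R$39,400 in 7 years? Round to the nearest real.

R$30,482

i = 0.037/2 = 0.0185 per half-year; n = 7·2 = 14.
PV = 39,400 / (1 + 0.0185)^14 = 39,400 / 1.292571 = 30,481.8804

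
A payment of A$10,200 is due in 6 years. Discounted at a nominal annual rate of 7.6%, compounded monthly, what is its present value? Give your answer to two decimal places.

A$6,474.20

Periodic rate i = 0.076/12 = 0.00633333; n = 6 × 12 = 72 periods.
Discount factor = (1+0.00633333)^(−72) = 0.634726; PV = 10,200 × 0.634726 = 6,474.2039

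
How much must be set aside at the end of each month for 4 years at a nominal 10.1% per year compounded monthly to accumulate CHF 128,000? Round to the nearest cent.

CHF 2,175.23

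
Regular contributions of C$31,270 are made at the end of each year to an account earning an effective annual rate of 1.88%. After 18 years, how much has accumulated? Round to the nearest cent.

C$662,494.20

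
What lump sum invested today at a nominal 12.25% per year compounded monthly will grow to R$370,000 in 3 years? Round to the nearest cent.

R$256,689.23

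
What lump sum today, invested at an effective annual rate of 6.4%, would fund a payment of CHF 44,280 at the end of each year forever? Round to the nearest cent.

PV = C/r = 44280/0.064 = 691,875.0000

CHF 691,875.00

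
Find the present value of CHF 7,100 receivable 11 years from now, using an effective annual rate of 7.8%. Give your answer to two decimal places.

PV = 7,100 / (1 + 0.078)^11 = 7,100 / 2.284580 = 3,107.7923

CHF 3,107.79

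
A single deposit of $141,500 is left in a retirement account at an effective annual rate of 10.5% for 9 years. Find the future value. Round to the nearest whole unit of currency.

$347,550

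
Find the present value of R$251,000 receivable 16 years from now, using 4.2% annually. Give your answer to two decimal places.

R$129,954.17

PV = FV·(1+i)^(−n) = 251,000 × 0.517746 = 129,954.1695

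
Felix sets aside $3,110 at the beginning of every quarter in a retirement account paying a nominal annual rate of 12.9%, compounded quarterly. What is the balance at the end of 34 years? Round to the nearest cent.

i = 0.129/4 = 0.03225 per quarter; n = 34·4 = 136.
FV = PMT · [(1+i)^n − 1] / i × (1+i) = 3110 · 2366.827503 = 7,360,833.5348
Payments are at the start of each period, so multiply by (1+i).

$7,360,833.53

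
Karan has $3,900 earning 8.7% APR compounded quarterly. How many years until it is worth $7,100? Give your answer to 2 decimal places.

Periodic rate i = 0.087/4 = 0.02175.
(1+i)^n = 7100/3900 = 1.82051, so n = ln 1.82051 / ln 1.02175 = 27.8442 quarters
= 27.8442/4 years

6.96 years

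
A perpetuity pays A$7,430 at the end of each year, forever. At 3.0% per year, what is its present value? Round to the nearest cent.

A$247,666.67

PV = PMT / i = 7430 / 0.03 = 247,666.6667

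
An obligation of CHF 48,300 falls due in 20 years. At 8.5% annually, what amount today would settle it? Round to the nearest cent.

PV = 48,300 / (1 + 0.085)^20 = 48,300 / 5.112046 = 9,448.2716

CHF 9,448.27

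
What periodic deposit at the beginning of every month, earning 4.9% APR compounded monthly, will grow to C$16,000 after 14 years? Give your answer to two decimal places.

With 12 periods per year: i = 0.00408333, n = 168.
PMT = 16000 / ( [(1+0.00408333)^168 − 1] / 0.00408333 × (1+i) ) = 16000 / 241.713973 = 66.1939

C$66.19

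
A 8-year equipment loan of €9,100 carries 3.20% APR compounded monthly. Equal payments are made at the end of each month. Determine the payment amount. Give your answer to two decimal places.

i = 0.032/12 = 0.00266667 per month; n = 8·12 = 96.
Annuity-PV factor = 84.597830; PMT = 9100 / 84.597830 = 107.5678

€107.57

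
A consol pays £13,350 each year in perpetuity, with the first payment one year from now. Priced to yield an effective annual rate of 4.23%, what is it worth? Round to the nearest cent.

PV = PMT / i = 13350 / 0.0423 = 315,602.8369

£315,602.84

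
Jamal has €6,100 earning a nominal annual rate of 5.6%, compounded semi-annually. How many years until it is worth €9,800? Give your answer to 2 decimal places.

Periodic rate i = 0.056/2 = 0.028.
n = ln(9800/6100) / ln(1+0.028) = ln(1.60656) / 0.027615 = 17.1679 half-years
= 17.1679/2 years

8.58 years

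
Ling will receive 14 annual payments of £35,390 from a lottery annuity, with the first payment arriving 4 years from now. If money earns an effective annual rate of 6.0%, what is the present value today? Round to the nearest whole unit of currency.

Value one period before first payment (t=3): 35390 × [1 − (1+0.06)^(−14)] / 0.06 = 35390 × 9.294984 = 328,949.4812
Discount back 3 years: 328,949.4812 × (1+0.06)^(−3) = 328,949.4812 × 0.839619 = 276,192.3275

£276,192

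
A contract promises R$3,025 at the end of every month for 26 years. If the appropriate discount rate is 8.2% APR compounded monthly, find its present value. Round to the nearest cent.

With 12 periods per year: i = 0.00683333, n = 312.
Annuity factor a(312|0.00683333) = 128.859075; PV = 3025 × 128.859075 = 389,798.7018

R$389,798.70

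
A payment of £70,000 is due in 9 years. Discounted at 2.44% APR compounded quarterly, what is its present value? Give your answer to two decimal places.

With 4 periods per year: i = 0.0061, n = 36.
PV = FV·(1+i)^(−n) = 70,000 × 0.803376 = 56,236.2918

£56,236.29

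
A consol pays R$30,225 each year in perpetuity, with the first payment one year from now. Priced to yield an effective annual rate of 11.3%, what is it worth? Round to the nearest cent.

PV = PMT / i = 30225 / 0.113 = 267,477.8761

R$267,477.88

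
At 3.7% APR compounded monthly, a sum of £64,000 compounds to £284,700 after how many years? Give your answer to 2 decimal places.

40.40 years

Periodic rate i = 0.037/12 = 0.00308333.
(1+i)^n = 284700/64000 = 4.44844, so n = ln 4.44844 / ln 1.00308 = 484.8171 months
= 484.8171/12 years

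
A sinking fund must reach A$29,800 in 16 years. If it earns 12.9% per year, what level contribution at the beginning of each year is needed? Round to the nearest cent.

PMT = 29800 / ( [(1+0.129)^16 − 1] / 0.129 × (1+i) ) = 29800 / 52.230854 = 570.5440

A$570.54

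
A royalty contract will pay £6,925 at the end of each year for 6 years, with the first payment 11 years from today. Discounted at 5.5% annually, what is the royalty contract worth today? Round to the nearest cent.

£20,252.41

Value one period before first payment (t=10): 6925 × [1 − (1+0.055)^(−6)] / 0.055 = 6925 × 4.995530 = 34,594.0474
Discount back 10 years: 34,594.0474 × (1+0.055)^(−10) = 34,594.0474 × 0.585431 = 20,252.4132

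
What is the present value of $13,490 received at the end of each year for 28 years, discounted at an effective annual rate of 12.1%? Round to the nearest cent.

PV = PMT · [1 − (1+i)^(−n)] / i = 13490 · 7.926975 = 106,934.8992

$106,934.90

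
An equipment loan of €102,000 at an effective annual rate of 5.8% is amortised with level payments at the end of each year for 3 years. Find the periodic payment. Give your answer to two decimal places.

€38,018.08

Annuity-PV factor = 2.682934; PMT = 102000 / 2.682934 = 38,018.0821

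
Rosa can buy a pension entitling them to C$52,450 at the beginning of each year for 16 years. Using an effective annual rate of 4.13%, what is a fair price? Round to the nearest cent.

PV = PMT · [1 − (1+i)^(−n)] / i × (1+i) = 52450 · 12.017998 = 630,344.0085
(Beginning-of-period payments → annuity-due factor ×(1+i).)

C$630,344.01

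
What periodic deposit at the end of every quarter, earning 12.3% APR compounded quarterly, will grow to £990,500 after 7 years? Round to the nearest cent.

i = 0.123/4 = 0.03075 per quarter; n = 7·4 = 28.
FV-annuity factor = 43.415811; PMT = 990500 / 43.415811 = 22,814.2691

£22,814.27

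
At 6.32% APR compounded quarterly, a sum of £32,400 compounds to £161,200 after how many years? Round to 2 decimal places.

25.59 years

Periodic rate i = 0.0632/4 = 0.0158.
(1+i)^n = 161200/32400 = 4.97531, so n = ln 4.97531 / ln 1.0158 = 102.3500 quarters
= 102.3500/4 years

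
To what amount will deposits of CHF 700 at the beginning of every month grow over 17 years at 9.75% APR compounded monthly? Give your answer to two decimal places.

With 12 periods per year: i = 0.008125, n = 204.
FV = PMT · [(1+i)^n − 1] / i × (1+i) = 700 · 522.507891 = 365,755.5239
Payments are at the start of each period, so multiply by (1+i).

CHF 365,755.52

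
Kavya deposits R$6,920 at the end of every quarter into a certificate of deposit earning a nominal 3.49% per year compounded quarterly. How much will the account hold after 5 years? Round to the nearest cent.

R$150,495.07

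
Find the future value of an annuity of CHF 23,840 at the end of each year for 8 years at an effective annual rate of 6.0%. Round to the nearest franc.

CHF 235,956

FV = 23840 × [(1+0.06)^8 − 1] / 0.06 = 23840 × 9.897468 = 235,955.6349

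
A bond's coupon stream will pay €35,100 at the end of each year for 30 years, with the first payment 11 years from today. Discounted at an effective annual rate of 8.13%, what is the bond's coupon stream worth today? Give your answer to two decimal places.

PV at t=10 (ordinary 30-year annuity): 35100 × a(30|0.0813) = 35100 × 11.121097 = 390,350.5064
PV₀ = 390,350.5064 / (1+0.0813)^10 = 390,350.5064 / 2.185053 = 178,645.7617

€178,645.76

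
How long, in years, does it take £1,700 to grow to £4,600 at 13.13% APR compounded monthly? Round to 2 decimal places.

7.62 years

Periodic rate i = 0.1313/12 = 0.0109417.
n = ln(4600/1700) / ln(1+0.0109417) = ln(2.70588) / 0.010882 = 91.4727 months
= 91.4727/12 years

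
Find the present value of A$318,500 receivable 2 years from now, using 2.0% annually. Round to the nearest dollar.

PV = FV·(1+i)^(−n) = 318,500 × 0.961169 = 306,132.2568

A$306,132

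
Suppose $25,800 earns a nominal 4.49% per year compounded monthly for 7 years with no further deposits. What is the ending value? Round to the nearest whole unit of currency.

Periodic rate i = 0.0449/12 = 0.00374167; n = 7 × 12 = 84 periods.
FV = 25,800 × (1 + 0.00374167)^84 = 35,307.2368

$35,307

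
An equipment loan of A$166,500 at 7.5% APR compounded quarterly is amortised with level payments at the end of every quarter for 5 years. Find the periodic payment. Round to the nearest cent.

A$10,060.18

Periodic rate i = 0.075/4 = 0.01875; n = 5 × 4 = 20 periods.
Annuity-PV factor = 16.550406; PMT = 166500 / 16.550406 = 10,060.1764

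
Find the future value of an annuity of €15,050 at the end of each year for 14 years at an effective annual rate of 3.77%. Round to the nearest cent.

Accumulation factor s(14|0.0377) = 18.005969; FV = 15050 × 18.005969 = 270,989.8309

€270,989.83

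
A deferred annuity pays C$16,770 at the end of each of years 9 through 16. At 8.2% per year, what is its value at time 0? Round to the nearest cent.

C$50,914.27

PV at t=8 (ordinary 8-year annuity): 16770 × a(8|0.082) = 16770 × 5.703278 = 95,643.9747
Discount back 8 years: 95,643.9747 × (1+0.082)^(−8) = 95,643.9747 × 0.532331 = 50,914.2710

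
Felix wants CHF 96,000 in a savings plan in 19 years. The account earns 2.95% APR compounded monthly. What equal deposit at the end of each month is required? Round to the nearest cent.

CHF 314.52

Periodic rate i = 0.0295/12 = 0.00245833; n = 19 × 12 = 228 periods.
FV-annuity factor = 305.224563; PMT = 96000 / 305.224563 = 314.5225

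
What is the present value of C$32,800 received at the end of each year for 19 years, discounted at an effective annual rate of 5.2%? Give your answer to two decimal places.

C$390,016.38

PV = PMT · [1 − (1+i)^(−n)] / i = 32800 · 11.890743 = 390,016.3771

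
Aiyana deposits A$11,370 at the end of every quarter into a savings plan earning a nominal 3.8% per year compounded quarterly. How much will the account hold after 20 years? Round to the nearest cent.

A$1,353,172.82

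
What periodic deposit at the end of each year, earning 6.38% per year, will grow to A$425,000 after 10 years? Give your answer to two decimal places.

A$31,672.94

FV-annuity factor = 13.418394; PMT = 425000 / 13.418394 = 31,672.9407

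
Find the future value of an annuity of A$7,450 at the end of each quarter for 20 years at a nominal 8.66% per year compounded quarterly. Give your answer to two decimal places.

A$1,565,168.69

With 4 periods per year: i = 0.02165, n = 80.
FV = PMT · [(1+i)^n − 1] / i = 7450 · 210.089757 = 1,565,168.6876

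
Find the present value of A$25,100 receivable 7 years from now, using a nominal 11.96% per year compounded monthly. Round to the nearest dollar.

i = 0.1196/12 = 0.00996667 per month; n = 7·12 = 84.
PV = FV·(1+i)^(−n) = 25,100 × 0.434719 = 10,911.4465

A$10,911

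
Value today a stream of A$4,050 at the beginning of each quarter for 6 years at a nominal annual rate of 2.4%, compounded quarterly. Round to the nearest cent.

Periodic rate i = 0.024/4 = 0.006; n = 6 × 4 = 24 periods.
PV = 4050 × [1 − (1+0.006)^(−24)] / 0.006 × (1+i) = 4050 × 22.423673 = 90,815.8739
(Beginning-of-period payments → annuity-due factor ×(1+i).)

A$90,815.87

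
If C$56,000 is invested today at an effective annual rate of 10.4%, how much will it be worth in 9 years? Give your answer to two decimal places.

FV = PV·(1+i)^n = 56,000 × 2.436249 = 136,429.9398

C$136,429.94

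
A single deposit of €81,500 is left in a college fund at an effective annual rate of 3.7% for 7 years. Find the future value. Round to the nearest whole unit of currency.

€105,101

81,500 × (1+0.037)^7 = 81,500 × 1.289589 = 105,101.4974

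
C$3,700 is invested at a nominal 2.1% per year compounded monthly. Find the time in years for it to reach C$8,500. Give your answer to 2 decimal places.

39.64 years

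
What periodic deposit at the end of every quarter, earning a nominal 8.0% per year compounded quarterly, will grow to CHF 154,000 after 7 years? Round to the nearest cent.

CHF 4,156.41

With 4 periods per year: i = 0.02, n = 28.
FV-annuity factor = 37.051210; PMT = 154000 / 37.051210 = 4,156.4094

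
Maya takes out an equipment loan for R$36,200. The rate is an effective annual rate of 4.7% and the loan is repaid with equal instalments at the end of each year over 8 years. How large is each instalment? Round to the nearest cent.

PMT = 36200 / ( [1 − (1+0.047)^(−8)] / 0.047 ) = 36200 / 6.542324 = 5,533.2023

R$5,533.20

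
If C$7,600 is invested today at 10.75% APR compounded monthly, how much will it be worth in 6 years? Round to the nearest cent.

C$14,443.96

Periodic rate i = 0.1075/12 = 0.00895833; n = 6 × 12 = 72 periods.
FV = PV·(1+i)^n = 7,600 × 1.900521 = 14,443.9599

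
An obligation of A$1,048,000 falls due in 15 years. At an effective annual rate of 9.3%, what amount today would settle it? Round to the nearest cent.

Discount factor = (1+0.093)^(−15) = 0.263450; PV = 1,048,000 × 0.263450 = 276,095.1981

A$276,095.20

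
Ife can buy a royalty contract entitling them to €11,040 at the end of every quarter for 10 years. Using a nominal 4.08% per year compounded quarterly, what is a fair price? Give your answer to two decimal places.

i = 0.0408/4 = 0.0102 per quarter; n = 10·4 = 40.
PV = 11040 × [1 − (1+0.0102)^(−40)] / 0.0102 = 11040 × 32.710328 = 361,122.0255

€361,122.03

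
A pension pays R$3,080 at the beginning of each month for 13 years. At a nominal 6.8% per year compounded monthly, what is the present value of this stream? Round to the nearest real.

R$320,226

With 12 periods per year: i = 0.00566667, n = 156.
PV = PMT · [1 − (1+i)^(−n)] / i × (1+i) = 3080 · 103.969505 = 320,226.0764
(annuity-due: payments at period start, so ×(1+i).)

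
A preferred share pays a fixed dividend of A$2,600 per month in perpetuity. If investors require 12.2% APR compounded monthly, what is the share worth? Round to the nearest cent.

Periodic rate i = 0.122/12 = 0.0101667.
PV = C/r = 2600/0.0101667 = 255,737.7049

A$255,737.70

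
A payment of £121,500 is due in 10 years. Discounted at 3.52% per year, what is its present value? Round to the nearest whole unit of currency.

Discount factor = (1+0.0352)^(−10) = 0.707550; PV = 121,500 × 0.707550 = 85,967.3708

£85,967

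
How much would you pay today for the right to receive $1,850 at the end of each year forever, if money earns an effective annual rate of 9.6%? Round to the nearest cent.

PV = C/r = 1850/0.096 = 19,270.8333

$19,270.83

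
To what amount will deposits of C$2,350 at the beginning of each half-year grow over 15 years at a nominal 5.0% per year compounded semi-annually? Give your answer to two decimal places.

C$105,750.64

With 2 periods per year: i = 0.025, n = 30.
FV = 2350 × [(1+0.025)^30 − 1] / 0.025 × (1+i) = 2350 × 45.000271 = 105,750.6362
(annuity-due: payments at period start, so ×(1+i).)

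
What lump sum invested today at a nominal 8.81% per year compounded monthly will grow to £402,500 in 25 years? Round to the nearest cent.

i = 0.0881/12 = 0.00734167 per month; n = 25·12 = 300.
PV = 402,500 / (1 + 0.00734167)^300 = 402,500 / 8.975102 = 44,846.2849

£44,846.28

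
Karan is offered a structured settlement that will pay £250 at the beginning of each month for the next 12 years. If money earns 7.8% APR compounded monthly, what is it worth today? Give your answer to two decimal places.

£23,483.07

With 12 periods per year: i = 0.0065, n = 144.
Annuity factor a(144|0.0065) × (1+i) = 93.932281; PV = 250 × 93.932281 = 23,483.0702
(annuity-due: payments at period start, so ×(1+i).)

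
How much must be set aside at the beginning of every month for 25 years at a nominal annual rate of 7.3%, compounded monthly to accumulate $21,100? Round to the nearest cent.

Periodic rate i = 0.073/12 = 0.00608333; n = 25 × 12 = 300 periods.
PMT = 21100 / ( [(1+0.00608333)^300 − 1] / 0.00608333 × (1+i) ) = 21100 / 854.800927 = 24.6841

$24.68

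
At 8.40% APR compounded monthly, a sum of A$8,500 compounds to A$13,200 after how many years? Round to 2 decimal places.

Periodic rate i = 0.084/12 = 0.007.
n = ln(13200/8500) / ln(1+0.007) = ln(1.55294) / 0.006976 = 63.0985 months
= 63.0985/12 years

5.26 years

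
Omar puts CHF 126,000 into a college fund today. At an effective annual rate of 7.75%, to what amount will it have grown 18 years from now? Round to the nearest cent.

CHF 482,927.09

FV = 126,000 × (1 + 0.0775)^18 = 482,927.0857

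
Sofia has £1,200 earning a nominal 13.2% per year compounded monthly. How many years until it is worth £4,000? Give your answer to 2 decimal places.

9.17 years

Periodic rate i = 0.132/12 = 0.011.
n = ln(4000/1200) / ln(1+0.011) = ln(3.33333) / 0.010940 = 110.0530 months
= 110.0530/12 years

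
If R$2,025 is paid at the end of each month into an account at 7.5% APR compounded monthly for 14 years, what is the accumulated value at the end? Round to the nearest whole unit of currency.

R$598,858

Periodic rate i = 0.075/12 = 0.00625; n = 14 × 12 = 168 periods.
Accumulation factor s(168|0.00625) = 295.732572; FV = 2025 × 295.732572 = 598,858.4590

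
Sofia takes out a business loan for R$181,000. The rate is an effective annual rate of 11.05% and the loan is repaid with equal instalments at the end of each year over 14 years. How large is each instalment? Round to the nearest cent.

PMT = 181000 / ( [1 − (1+0.1105)^(−14)] / 0.1105 ) = 181000 / 6.963469 = 25,992.7935

R$25,992.79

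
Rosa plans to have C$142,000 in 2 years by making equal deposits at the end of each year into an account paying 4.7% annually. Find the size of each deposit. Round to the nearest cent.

FV-annuity factor = 2.047000; PMT = 142000 / 2.047000 = 69,369.8095

C$69,369.81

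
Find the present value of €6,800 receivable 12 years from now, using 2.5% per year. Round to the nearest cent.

€5,056.18

PV = FV·(1+i)^(−n) = 6,800 × 0.743556 = 5,056.1800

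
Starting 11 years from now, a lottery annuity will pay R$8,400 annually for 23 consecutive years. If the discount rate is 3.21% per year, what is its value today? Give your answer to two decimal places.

R$98,542.67

Value one period before first payment (t=10): 8400 × [1 − (1+0.0321)^(−23)] / 0.0321 = 8400 × 16.090252 = 135,158.1133
PV₀ = 135,158.1133 / (1+0.0321)^10 = 135,158.1133 / 1.371569 = 98,542.6734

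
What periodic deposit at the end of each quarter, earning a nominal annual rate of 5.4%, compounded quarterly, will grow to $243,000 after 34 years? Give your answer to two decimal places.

$631.49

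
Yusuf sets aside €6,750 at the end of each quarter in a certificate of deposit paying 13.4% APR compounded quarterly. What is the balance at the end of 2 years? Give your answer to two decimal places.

€60,773.96

Periodic rate i = 0.134/4 = 0.0335; n = 2 × 4 = 8 periods.
Accumulation factor s(8|0.0335) = 9.003549; FV = 6750 × 9.003549 = 60,773.9584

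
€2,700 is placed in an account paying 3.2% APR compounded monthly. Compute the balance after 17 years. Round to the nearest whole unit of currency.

Periodic rate i = 0.032/12 = 0.00266667; n = 17 × 12 = 204 periods.
FV = 2,700 × (1 + 0.00266667)^204 = 4,648.4216

€4,648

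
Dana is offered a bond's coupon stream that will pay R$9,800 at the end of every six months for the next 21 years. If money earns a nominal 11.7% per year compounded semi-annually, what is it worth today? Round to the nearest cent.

R$152,137.91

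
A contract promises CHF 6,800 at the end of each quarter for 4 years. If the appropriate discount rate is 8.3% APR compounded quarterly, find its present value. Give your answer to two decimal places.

i = 0.083/4 = 0.02075 per quarter; n = 4·4 = 16.
PV = PMT · [1 − (1+i)^(−n)] / i = 6800 · 13.497388 = 91,782.2415

CHF 91,782.24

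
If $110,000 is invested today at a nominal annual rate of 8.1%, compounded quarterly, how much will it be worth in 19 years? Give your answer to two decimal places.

With 4 periods per year: i = 0.02025, n = 76.
FV = PV·(1+i)^n = 110,000 × 4.588829 = 504,771.1756

$504,771.18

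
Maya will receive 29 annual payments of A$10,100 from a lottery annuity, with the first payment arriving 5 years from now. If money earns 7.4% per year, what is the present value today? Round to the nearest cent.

A$89,641.90

Value one period before first payment (t=4): 10100 × [1 − (1+0.074)^(−29)] / 0.074 = 10100 × 11.808829 = 119,269.1687
PV₀ = 119,269.1687 / (1+0.074)^4 = 119,269.1687 / 1.330507 = 89,641.9029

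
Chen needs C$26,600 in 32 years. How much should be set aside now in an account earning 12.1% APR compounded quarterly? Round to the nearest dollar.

C$586

Periodic rate i = 0.121/4 = 0.03025; n = 32 × 4 = 128 periods.
PV = FV·(1+i)^(−n) = 26,600 × 0.022047 = 586.4431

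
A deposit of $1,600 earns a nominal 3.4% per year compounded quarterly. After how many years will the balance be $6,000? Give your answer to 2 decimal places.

39.04 years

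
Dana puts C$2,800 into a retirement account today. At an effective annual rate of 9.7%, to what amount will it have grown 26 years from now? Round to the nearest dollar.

C$31,084

FV = PV·(1+i)^n = 2,800 × 11.101261 = 31,083.5311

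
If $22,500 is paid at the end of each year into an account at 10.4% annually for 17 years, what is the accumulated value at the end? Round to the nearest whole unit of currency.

Accumulation factor s(17|0.104) = 42.078707; FV = 22500 × 42.078707 = 946,770.9081

$946,771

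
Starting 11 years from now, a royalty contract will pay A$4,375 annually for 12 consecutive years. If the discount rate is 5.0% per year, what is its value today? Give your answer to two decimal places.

A$23,805.55

Value one period before first payment (t=10): 4375 × [1 − (1+0.05)^(−12)] / 0.05 = 4375 × 8.863252 = 38,776.7259
Discount back 10 years: 38,776.7259 × (1+0.05)^(−10) = 38,776.7259 × 0.613913 = 23,805.5460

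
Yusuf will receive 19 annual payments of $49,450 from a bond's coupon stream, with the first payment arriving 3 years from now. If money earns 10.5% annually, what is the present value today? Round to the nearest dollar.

$327,844

PV at t=2 (ordinary 19-year annuity): 49450 × a(19|0.105) = 49450 × 8.095154 = 400,305.3826
PV₀ = 400,305.3826 / (1+0.105)^2 = 400,305.3826 / 1.221025 = 327,843.7236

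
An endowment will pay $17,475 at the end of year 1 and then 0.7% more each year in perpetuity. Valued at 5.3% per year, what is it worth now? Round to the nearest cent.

PV = D₁/(r − g) = 17475/(0.053 − 0.007) = 379,891.3043

$379,891.30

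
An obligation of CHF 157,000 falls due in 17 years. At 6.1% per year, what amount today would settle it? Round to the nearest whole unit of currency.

PV = FV·(1+i)^(−n) = 157,000 × 0.365459 = 57,377.0382

CHF 57,377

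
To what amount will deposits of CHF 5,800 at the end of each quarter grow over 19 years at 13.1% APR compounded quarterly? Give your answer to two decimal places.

With 4 periods per year: i = 0.03275, n = 76.
Accumulation factor s(76|0.03275) = 322.993939; FV = 5800 × 322.993939 = 1,873,364.8472

CHF 1,873,364.85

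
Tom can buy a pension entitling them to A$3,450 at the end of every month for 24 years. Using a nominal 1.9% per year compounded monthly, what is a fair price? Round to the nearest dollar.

i = 0.019/12 = 0.00158333 per month; n = 24·12 = 288.
Annuity factor a(288|0.00158333) = 231.131088; PV = 3450 × 231.131088 = 797,402.2539

A$797,402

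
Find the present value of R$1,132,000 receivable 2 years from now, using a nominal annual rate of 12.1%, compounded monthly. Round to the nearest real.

R$889,761

Periodic rate i = 0.121/12 = 0.0100833; n = 2 × 12 = 24 periods.
Discount factor = (1+0.0100833)^(−24) = 0.786008; PV = 1,132,000 × 0.786008 = 889,761.2799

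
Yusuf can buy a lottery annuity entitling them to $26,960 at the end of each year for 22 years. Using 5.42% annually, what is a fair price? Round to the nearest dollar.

$341,672

Annuity factor a(22|0.0542) = 12.673290; PV = 26960 × 12.673290 = 341,671.8928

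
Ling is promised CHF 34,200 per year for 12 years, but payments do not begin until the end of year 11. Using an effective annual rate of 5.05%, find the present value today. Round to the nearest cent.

PV at t=10 (ordinary 12-year annuity): 34200 × a(12|0.0505) = 34200 × 8.838311 = 302,270.2209
PV₀ = 302,270.2209 / (1+0.0505)^10 = 302,270.2209 / 1.636668 = 184,686.3490

CHF 184,686.35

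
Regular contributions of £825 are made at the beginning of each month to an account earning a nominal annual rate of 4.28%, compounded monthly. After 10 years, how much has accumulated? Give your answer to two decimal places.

£123,731.36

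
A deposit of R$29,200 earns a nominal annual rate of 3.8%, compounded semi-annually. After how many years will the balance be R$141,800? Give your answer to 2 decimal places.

41.98 years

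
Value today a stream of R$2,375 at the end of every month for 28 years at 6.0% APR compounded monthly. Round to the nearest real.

i = 0.06/12 = 0.005 per month; n = 28·12 = 336.
PV = PMT · [1 − (1+i)^(−n)] / i = 2375 · 162.568844 = 386,101.0033

R$386,101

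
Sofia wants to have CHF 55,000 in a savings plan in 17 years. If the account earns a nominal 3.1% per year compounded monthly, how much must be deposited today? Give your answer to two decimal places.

CHF 32,492.61

With 12 periods per year: i = 0.00258333, n = 204.
PV = FV·(1+i)^(−n) = 55,000 × 0.590775 = 32,492.6115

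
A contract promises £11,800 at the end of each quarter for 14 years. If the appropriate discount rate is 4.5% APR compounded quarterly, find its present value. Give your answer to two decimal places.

£488,290.89

Periodic rate i = 0.045/4 = 0.01125; n = 14 × 4 = 56 periods.
PV = 11800 × [1 − (1+0.01125)^(−56)] / 0.01125 = 11800 × 41.380584 = 488,290.8862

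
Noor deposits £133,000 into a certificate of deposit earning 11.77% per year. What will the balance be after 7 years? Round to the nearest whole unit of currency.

133,000 × (1+0.1177)^7 = 133,000 × 2.179098 = 289,820.0303

£289,820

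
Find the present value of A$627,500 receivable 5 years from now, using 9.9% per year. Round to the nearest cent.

Discount factor = (1+0.099)^(−5) = 0.623751; PV = 627,500 × 0.623751 = 391,404.0075

A$391,404.01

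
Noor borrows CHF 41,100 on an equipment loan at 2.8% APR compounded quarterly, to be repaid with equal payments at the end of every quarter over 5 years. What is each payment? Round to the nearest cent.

CHF 2,209.38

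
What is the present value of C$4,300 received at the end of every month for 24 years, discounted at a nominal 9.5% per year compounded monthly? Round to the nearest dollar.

C$487,100

i = 0.095/12 = 0.00791667 per month; n = 24·12 = 288.
PV = 4300 × [1 − (1+0.00791667)^(−288)] / 0.00791667 = 4300 × 113.279165 = 487,100.4082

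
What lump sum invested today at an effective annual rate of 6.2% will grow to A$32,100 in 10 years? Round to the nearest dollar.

A$17,590

PV = 32,100 / (1 + 0.062)^10 = 32,100 / 1.824926 = 17,589.7580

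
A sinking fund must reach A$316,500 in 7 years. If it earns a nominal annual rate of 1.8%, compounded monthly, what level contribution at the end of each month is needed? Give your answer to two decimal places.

With 12 periods per year: i = 0.0015, n = 84.
FV-annuity factor = 89.450060; PMT = 316500 / 89.450060 = 3,538.2872

A$3,538.29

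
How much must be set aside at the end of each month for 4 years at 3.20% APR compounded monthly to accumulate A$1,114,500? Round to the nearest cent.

i = 0.032/12 = 0.00266667 per month; n = 4·12 = 48.
FV-annuity factor = 51.134772; PMT = 1.1145e+06 / 51.134772 = 21,795.3451

A$21,795.35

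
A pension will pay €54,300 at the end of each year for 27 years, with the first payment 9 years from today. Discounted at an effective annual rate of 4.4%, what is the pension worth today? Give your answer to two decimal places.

€601,046.84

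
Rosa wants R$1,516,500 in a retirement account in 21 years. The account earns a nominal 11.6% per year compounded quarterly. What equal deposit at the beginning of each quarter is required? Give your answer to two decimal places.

R$4,257.72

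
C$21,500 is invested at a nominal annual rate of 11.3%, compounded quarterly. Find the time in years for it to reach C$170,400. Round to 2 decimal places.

18.58 years

Periodic rate i = 0.113/4 = 0.02825.
n = ln(170400/21500) / ln(1+0.02825) = ln(7.92558) / 0.027858 = 74.3080 quarters
= 74.3080/4 years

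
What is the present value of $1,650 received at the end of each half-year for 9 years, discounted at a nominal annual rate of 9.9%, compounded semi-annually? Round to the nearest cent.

With 2 periods per year: i = 0.0495, n = 18.
Annuity factor a(18|0.0495) = 11.735385; PV = 1650 × 11.735385 = 19,363.3859

$19,363.39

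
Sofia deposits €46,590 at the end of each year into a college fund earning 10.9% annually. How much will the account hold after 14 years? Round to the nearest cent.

€1,391,883.63

FV = PMT · [(1+i)^n − 1] / i = 46590 · 29.875158 = 1,391,883.6329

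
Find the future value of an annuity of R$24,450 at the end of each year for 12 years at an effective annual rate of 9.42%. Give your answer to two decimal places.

FV = 24450 × [(1+0.0942)^12 − 1] / 0.0942 = 24450 × 20.652974 = 504,965.2170

R$504,965.22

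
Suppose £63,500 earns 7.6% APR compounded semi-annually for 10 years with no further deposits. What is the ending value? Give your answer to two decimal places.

Periodic rate i = 0.076/2 = 0.038; n = 10 × 2 = 20 periods.
FV = PV·(1+i)^n = 63,500 × 2.108371 = 133,881.5697

£133,881.57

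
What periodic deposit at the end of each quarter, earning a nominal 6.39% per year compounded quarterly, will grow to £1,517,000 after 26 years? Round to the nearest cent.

£5,772.80

i = 0.0639/4 = 0.015975 per quarter; n = 26·4 = 104.
PMT = 1.517e+06 / ( [(1+0.015975)^104 − 1] / 0.015975 ) = 1.517e+06 / 262.784070 = 5,772.8005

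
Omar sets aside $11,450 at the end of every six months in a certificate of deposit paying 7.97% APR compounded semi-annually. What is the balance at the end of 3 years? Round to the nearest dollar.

With 2 periods per year: i = 0.03985, n = 6.
Accumulation factor s(6|0.03985) = 6.630475; FV = 11450 × 6.630475 = 75,918.9379

$75,919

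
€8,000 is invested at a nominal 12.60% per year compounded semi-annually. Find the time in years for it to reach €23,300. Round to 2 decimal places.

8.75 years

Periodic rate i = 0.126/2 = 0.063.
n = ln(23300/8000) / ln(1+0.063) = ln(2.91250) / 0.061095 = 17.4975 half-years
= 17.4975/2 years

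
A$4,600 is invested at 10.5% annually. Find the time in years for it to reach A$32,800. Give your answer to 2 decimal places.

19.67 years

(1+i)^n = 32800/4600 = 7.13043, so n = ln 7.13043 / ln 1.105 = 19.6742 years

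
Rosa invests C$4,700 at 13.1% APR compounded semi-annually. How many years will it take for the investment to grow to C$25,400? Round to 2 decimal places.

13.30 years

Periodic rate i = 0.131/2 = 0.0655.
n = ln(25400/4700) / ln(1+0.0655) = ln(5.40426) / 0.063444 = 26.5932 half-years
= 26.5932/2 years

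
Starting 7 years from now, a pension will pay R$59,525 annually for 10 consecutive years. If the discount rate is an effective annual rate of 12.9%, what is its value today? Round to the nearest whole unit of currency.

R$156,593

PV at t=6 (ordinary 10-year annuity): 59525 × a(10|0.129) = 59525 × 5.448000 = 324,292.1730
Discount back 6 years: 324,292.1730 × (1+0.129)^(−6) = 324,292.1730 × 0.482877 = 156,593.1698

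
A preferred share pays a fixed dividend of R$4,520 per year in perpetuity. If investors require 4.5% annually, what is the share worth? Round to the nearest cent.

R$100,444.44

PV = C/r = 4520/0.045 = 100,444.4444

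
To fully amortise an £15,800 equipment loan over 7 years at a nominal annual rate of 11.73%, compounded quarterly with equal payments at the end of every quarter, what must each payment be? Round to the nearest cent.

£835.10

Periodic rate i = 0.1173/4 = 0.029325; n = 7 × 4 = 28 periods.
Annuity-PV factor = 18.919911; PMT = 15800 / 18.919911 = 835.0991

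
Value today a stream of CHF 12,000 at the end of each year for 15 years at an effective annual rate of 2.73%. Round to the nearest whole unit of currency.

Annuity factor a(15|0.0273) = 12.174453; PV = 12000 × 12.174453 = 146,093.4363

CHF 146,093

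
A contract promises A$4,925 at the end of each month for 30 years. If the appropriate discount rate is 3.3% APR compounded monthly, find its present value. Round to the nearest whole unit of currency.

Periodic rate i = 0.033/12 = 0.00275; n = 30 × 12 = 360 periods.
PV = 4925 × [1 − (1+0.00275)^(−360)] / 0.00275 = 4925 × 228.333848 = 1,124,544.2022

A$1,124,544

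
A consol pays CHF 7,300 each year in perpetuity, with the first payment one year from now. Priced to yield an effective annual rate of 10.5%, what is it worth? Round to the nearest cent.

PV = PMT / i = 7300 / 0.105 = 69,523.8095

CHF 69,523.81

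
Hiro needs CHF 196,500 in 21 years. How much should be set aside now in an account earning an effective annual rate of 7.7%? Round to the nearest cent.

PV = 196,500 / (1 + 0.077)^21 = 196,500 / 4.748208 = 41,384.0305

CHF 41,384.03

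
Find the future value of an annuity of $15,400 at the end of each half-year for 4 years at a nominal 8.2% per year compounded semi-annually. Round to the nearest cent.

$142,405.68

i = 0.082/2 = 0.041 per half-year; n = 4·2 = 8.
FV = 15400 × [(1+0.041)^8 − 1] / 0.041 = 15400 × 9.247122 = 142,405.6787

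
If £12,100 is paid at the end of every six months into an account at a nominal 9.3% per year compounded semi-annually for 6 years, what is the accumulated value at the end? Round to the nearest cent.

With 2 periods per year: i = 0.0465, n = 12.
FV = PMT · [(1+i)^n − 1] / i = 12100 · 15.598377 = 188,740.3565

£188,740.36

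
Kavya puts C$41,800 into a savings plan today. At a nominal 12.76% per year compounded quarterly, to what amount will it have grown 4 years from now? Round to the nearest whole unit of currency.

With 4 periods per year: i = 0.0319, n = 16.
FV = 41,800 × (1 + 0.0319)^16 = 69,084.0963

C$69,084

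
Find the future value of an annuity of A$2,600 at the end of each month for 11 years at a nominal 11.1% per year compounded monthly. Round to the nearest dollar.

A$666,612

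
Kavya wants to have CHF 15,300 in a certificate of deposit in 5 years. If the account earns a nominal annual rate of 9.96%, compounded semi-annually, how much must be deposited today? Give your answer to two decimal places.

With 2 periods per year: i = 0.0498, n = 10.
PV = FV·(1+i)^(−n) = 15,300 × 0.615084 = 9,410.7827

CHF 9,410.78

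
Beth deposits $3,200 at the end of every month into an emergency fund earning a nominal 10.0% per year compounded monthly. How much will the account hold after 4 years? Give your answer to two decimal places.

With 12 periods per year: i = 0.00833333, n = 48.
FV = 3200 × [(1+0.00833333)^48 − 1] / 0.00833333 = 3200 × 58.722492 = 187,911.9739

$187,911.97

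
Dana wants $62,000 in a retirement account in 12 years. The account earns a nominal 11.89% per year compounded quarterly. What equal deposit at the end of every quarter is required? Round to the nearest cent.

With 4 periods per year: i = 0.029725, n = 48.
PMT = 62000 / ( [(1+0.029725)^48 − 1] / 0.029725 ) = 62000 / 103.603895 = 598.4331

$598.43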